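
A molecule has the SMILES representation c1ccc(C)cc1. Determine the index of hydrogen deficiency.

4

Atom tally by fragment:
  benzene ring core → C:6 H:6
  (− 1 ring H displaced by substituents)
  + CH3 → C:1 H:3
Element totals:
  C: 7
  H: 8
Molecular formula: C7H8.
DoU = (2C + 2 + N − H − X) / 2 = (2·7 + 2 + 0 − 8 − 0) / 2 = 4.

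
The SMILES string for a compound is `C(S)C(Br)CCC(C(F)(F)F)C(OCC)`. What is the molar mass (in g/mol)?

309.18 g/mol

Atom tally by fragment:
  HSCH2 → C:1 H:3 S:1
  CH(Br) → C:1 H:1 Br:1
  CH2 → C:1 H:2
  CH2 → C:1 H:2
  CH(CF3) → C:2 H:1 F:3
  CH2OC2H5 → C:3 H:7 O:1
Element totals:
  C: 9
  H: 16
  Br: 1
  F: 3
  O: 1
  S: 1
Molecular formula: C9H16BrF3OS.
  M = 9(12.011) + 16(1.008) + 79.904 + 3(18.998) + 15.999 + 32.06
    = 108.099 + 16.128 + 79.904 + 56.994 + 15.999 + 32.060 = 309.184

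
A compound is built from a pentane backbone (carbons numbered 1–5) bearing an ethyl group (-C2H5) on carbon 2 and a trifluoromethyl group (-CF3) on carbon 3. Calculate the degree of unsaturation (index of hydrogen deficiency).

0

Atom tally by fragment:
  CH3 → C:1 H:3
  CH(C2H5) → C:3 H:6
  CH(CF3) → C:2 H:1 F:3
  CH2 → C:1 H:2
  CH3 → C:1 H:3
Element totals:
  C: 8
  H: 15
  F: 3
Molecular formula: C8H15F3.
DoU = (2C + 2 + N − H − X) / 2 = (2·8 + 2 + 0 − 15 − 3) / 2 = 0.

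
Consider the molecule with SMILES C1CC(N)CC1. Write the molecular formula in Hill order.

C5H11N

Atom tally by fragment:
  cyclopentane ring core → C:5 H:10
  (− 1 ring H displaced by substituents)
  + NH2 → N:1 H:2
Element totals:
  C: 5
  H: 11
  N: 1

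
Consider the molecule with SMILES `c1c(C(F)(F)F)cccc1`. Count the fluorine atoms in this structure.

Atom tally by fragment:
  benzene ring core → C:6 H:6
  (− 1 ring H displaced by substituents)
  + CF3 → C:1 F:3
Element totals:
  C: 7
  H: 5
  F: 3

3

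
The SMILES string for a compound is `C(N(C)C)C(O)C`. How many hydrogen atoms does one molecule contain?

13

Atom tally by fragment:
  (CH3)2NCH2 → C:3 H:8 N:1
  CH(OH) → C:1 H:2 O:1
  CH3 → C:1 H:3
Element totals:
  C: 5
  H: 13
  N: 1
  O: 1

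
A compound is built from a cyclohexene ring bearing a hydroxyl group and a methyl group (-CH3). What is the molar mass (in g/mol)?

112.17 g/mol

Atom tally by fragment:
  cyclohexene ring core → C:6 H:10
  (− 2 ring H displaced by substituents)
  + OH → O:1 H:1
  + CH3 → C:1 H:3
Element totals:
  C: 7
  H: 12
  O: 1
Molecular formula: C7H12O.
  M = 7(12.011) + 12(1.008) + 15.999
    = 84.077 + 12.096 + 15.999 = 112.172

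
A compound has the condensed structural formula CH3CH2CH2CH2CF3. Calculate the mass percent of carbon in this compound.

47.62%

Atom tally by fragment:
  CH3 → C:1 H:3
  CH2 → C:1 H:2
  CH2 → C:1 H:2
  CH2CF3 → C:2 H:2 F:3
Element totals:
  C: 5
  H: 9
  F: 3
Molecular formula: C5H9F3.
Molar mass = 126.121 g/mol.
Mass from C: 5 × 12.011 = 60.055 g/mol.
%C = 60.055 / 126.121 × 100 = 47.62%.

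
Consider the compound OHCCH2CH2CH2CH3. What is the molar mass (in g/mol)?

Element totals:
  C: 5
  H: 10
  O: 1
Molecular formula: C5H10O.
  M = 5(12.011) + 10(1.008) + 15.999
    = 60.055 + 10.080 + 15.999 = 86.134

86.13 g/mol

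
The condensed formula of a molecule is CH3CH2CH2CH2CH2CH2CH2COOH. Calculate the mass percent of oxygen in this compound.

Atom tally by fragment:
  CH3 → C:1 H:3
  CH2 → C:1 H:2
  CH2 → C:1 H:2
  CH2 → C:1 H:2
  CH2 → C:1 H:2
  CH2 → C:1 H:2
  CH2COOH → C:2 H:3 O:2
Element totals:
  C: 8
  H: 16
  O: 2
Molecular formula: C8H16O2.
Molar mass = 144.214 g/mol.
Mass from O: 2 × 15.999 = 31.998 g/mol.
%O = 31.998 / 144.214 × 100 = 22.19%.

22.19%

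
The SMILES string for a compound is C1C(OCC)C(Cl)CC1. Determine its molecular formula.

C7H13ClO

Atom tally by fragment:
  cyclopentane ring core → C:5 H:10
  (− 2 ring H displaced by substituents)
  + OC2H5 → C:2 H:5 O:1
  + Cl → Cl:1
Element totals:
  C: 7
  H: 13
  Cl: 1
  O: 1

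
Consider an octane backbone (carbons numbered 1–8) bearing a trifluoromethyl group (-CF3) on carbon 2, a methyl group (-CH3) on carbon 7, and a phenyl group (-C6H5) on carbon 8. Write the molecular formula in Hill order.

C16H23F3

Atom tally by fragment:
  CH3 → C:1 H:3
  CH(CF3) → C:2 H:1 F:3
  CH2 → C:1 H:2
  CH2 → C:1 H:2
  CH2 → C:1 H:2
  CH2 → C:1 H:2
  CH(CH3) → C:2 H:4
  CH2C6H5 → C:7 H:7
Element totals:
  C: 16
  H: 23
  F: 3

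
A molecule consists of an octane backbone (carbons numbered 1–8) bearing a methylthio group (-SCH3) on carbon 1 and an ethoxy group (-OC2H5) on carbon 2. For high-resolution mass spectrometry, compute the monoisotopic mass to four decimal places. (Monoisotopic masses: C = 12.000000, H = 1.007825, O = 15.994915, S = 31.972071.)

204.1548

Atom tally by fragment:
  CH3SCH2 → C:2 H:5 S:1
  CH(OC2H5) → C:3 H:6 O:1
  CH2 → C:1 H:2
  CH2 → C:1 H:2
  CH2 → C:1 H:2
  CH2 → C:1 H:2
  CH2 → C:1 H:2
  CH3 → C:1 H:3
Element totals:
  C: 11
  H: 24
  O: 1
  S: 1
Molecular formula: C11H24OS.
  M = 11(12.0) + 24(1.007825) + 15.994915 + 31.972071
    = 132.000000 + 24.187800 + 15.994915 + 31.972071 = 204.154786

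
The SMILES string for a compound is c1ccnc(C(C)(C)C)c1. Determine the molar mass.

135.21 g/mol

Atom tally by fragment:
  pyridine ring core → C:5 H:5 N:1
  (− 1 ring H displaced by substituents)
  + C(CH3)3 → C:4 H:9
Element totals:
  C: 9
  H: 13
  N: 1
Molecular formula: C9H13N.
  M = 9(12.011) + 13(1.008) + 14.007
    = 108.099 + 13.104 + 14.007 = 135.210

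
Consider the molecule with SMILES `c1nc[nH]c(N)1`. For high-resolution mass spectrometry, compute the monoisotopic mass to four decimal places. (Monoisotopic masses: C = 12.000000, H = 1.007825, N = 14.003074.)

Atom tally by fragment:
  imidazole ring core → C:3 H:4 N:2
  (− 1 ring H displaced by substituents)
  + NH2 → N:1 H:2
Element totals:
  C: 3
  H: 5
  N: 3
Molecular formula: C3H5N3.
  M = 3(12.0) + 5(1.007825) + 3(14.003074)
    = 36.000000 + 5.039125 + 42.009222 = 83.048347

83.0483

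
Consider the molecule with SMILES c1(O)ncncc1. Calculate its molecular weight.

96.09 g/mol

Atom tally by fragment:
  pyrimidine ring core → C:4 H:4 N:2
  (− 1 ring H displaced by substituents)
  + OH → O:1 H:1
Element totals:
  C: 4
  H: 4
  N: 2
  O: 1
Molecular formula: C4H4N2O.
  M = 4(12.011) + 4(1.008) + 2(14.007) + 15.999
    = 48.044 + 4.032 + 28.014 + 15.999 = 96.089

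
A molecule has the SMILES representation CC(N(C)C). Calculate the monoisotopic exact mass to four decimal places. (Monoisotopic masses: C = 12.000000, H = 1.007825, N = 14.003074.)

73.0891

Atom tally by fragment:
  CH3 → C:1 H:3
  CH2N(CH3)2 → C:3 H:8 N:1
Element totals:
  C: 4
  H: 11
  N: 1
Molecular formula: C4H11N.
  M = 4(12.0) + 11(1.007825) + 14.003074
    = 48.000000 + 11.086075 + 14.003074 = 73.089149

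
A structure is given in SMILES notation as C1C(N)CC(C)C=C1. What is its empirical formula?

C7H13N

Atom tally by fragment:
  cyclohexene ring core → C:6 H:10
  (− 2 ring H displaced by substituents)
  + NH2 → N:1 H:2
  + CH3 → C:1 H:3
Element totals:
  C: 7
  H: 13
  N: 1
Molecular formula: C7H13N.
gcd of subscripts (7, 13, 1) = 1, so the empirical formula equals the molecular formula.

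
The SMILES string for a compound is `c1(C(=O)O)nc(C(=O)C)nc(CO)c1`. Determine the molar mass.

Atom tally by fragment:
  pyrimidine ring core → C:4 H:4 N:2
  (− 3 ring H displaced by substituents)
  + COOH → C:1 H:1 O:2
  + COCH3 → C:2 H:3 O:1
  + CH2OH → C:1 H:3 O:1
Element totals:
  C: 8
  H: 8
  N: 2
  O: 4
Molecular formula: C8H8N2O4.
  M = 8(12.011) + 8(1.008) + 2(14.007) + 4(15.999)
    = 96.088 + 8.064 + 28.014 + 63.996 = 196.162

196.16 g/mol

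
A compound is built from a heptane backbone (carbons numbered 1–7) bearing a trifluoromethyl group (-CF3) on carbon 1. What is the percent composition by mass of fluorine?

33.88%

Atom tally by fragment:
  F3CCH2 → C:2 H:2 F:3
  CH2 → C:1 H:2
  CH2 → C:1 H:2
  CH2 → C:1 H:2
  CH2 → C:1 H:2
  CH2 → C:1 H:2
  CH3 → C:1 H:3
Element totals:
  C: 8
  H: 15
  F: 3
Molecular formula: C8H15F3.
Molar mass = 168.202 g/mol.
Mass from F: 3 × 18.998 = 56.994 g/mol.
%F = 56.994 / 168.202 × 100 = 33.88%.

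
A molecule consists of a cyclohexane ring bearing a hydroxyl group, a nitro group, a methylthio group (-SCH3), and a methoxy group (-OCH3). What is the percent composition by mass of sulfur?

Atom tally by fragment:
  cyclohexane ring core → C:6 H:12
  (− 4 ring H displaced by substituents)
  + OH → O:1 H:1
  + NO2 → N:1 O:2
  + SCH3 → C:1 H:3 S:1
  + OCH3 → C:1 H:3 O:1
Element totals:
  C: 8
  H: 15
  N: 1
  O: 4
  S: 1
Molecular formula: C8H15NO4S.
Molar mass = 221.271 g/mol.
Mass from S: 1 × 32.06 = 32.060 g/mol.
%S = 32.060 / 221.271 × 100 = 14.49%.

14.49%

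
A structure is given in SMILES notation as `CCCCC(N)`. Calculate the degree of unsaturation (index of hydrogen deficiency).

Atom tally by fragment:
  CH3 → C:1 H:3
  CH2 → C:1 H:2
  CH2 → C:1 H:2
  CH2 → C:1 H:2
  CH2NH2 → C:1 H:4 N:1
Element totals:
  C: 5
  H: 13
  N: 1
Molecular formula: C5H13N.
DoU = (2C + 2 + N − H − X) / 2 = (2·5 + 2 + 1 − 13 − 0) / 2 = 0.

0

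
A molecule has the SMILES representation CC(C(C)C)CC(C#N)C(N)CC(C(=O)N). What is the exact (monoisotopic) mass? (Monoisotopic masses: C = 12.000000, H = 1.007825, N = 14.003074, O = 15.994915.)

225.1841

Atom tally by fragment:
  CH3 → C:1 H:3
  CH(CH(CH3)2) → C:4 H:8
  CH2 → C:1 H:2
  CH(CN) → C:2 H:1 N:1
  CH(NH2) → C:1 H:3 N:1
  CH2 → C:1 H:2
  CH2CONH2 → C:2 H:4 O:1 N:1
Element totals:
  C: 12
  H: 23
  N: 3
  O: 1
Molecular formula: C12H23N3O.
  M = 12(12.0) + 23(1.007825) + 3(14.003074) + 15.994915
    = 144.000000 + 23.179975 + 42.009222 + 15.994915 = 225.184112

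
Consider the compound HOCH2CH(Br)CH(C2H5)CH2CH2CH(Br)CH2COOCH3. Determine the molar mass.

Element totals:
  C: 11
  H: 20
  Br: 2
  O: 3
Molecular formula: C11H20Br2O3.
  M = 11(12.011) + 20(1.008) + 2(79.904) + 3(15.999)
    = 132.121 + 20.160 + 159.808 + 47.997 = 360.086

360.09 g/mol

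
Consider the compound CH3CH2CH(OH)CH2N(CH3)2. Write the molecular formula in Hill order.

Atom tally by fragment:
  CH3 → C:1 H:3
  CH2 → C:1 H:2
  CH(OH) → C:1 H:2 O:1
  CH2N(CH3)2 → C:3 H:8 N:1
Element totals:
  C: 6
  H: 15
  N: 1
  O: 1

C6H15NO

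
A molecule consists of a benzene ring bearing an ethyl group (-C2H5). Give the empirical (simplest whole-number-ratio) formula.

Atom tally by fragment:
  benzene ring core → C:6 H:6
  (− 1 ring H displaced by substituents)
  + C2H5 → C:2 H:5
Element totals:
  C: 8
  H: 10
Molecular formula: C8H10.
gcd of subscripts = 2; dividing each by 2:
  C: 8/2 = 4
  H: 10/2 = 5

C4H5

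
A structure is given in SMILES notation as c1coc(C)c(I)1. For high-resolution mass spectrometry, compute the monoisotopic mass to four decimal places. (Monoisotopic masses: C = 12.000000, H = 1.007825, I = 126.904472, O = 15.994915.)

Atom tally by fragment:
  furan ring core → C:4 H:4 O:1
  (− 2 ring H displaced by substituents)
  + CH3 → C:1 H:3
  + I → I:1
Element totals:
  C: 5
  H: 5
  I: 1
  O: 1
Molecular formula: C5H5IO.
  M = 5(12.0) + 5(1.007825) + 126.904472 + 15.994915
    = 60.000000 + 5.039125 + 126.904472 + 15.994915 = 207.938512

207.9385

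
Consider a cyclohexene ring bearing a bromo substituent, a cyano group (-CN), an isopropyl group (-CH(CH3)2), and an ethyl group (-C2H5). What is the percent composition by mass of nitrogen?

Atom tally by fragment:
  cyclohexene ring core → C:6 H:10
  (− 4 ring H displaced by substituents)
  + Br → Br:1
  + CN → C:1 N:1
  + CH(CH3)2 → C:3 H:7
  + C2H5 → C:2 H:5
Element totals:
  C: 12
  H: 18
  Br: 1
  N: 1
Molecular formula: C12H18BrN.
Molar mass = 256.187 g/mol.
Mass from N: 1 × 14.007 = 14.007 g/mol.
%N = 14.007 / 256.187 × 100 = 5.47%.

5.47%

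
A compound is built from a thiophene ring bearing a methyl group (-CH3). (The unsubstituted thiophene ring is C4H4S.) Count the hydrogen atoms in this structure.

6

Atom tally by fragment:
  thiophene ring core → C:4 H:4 S:1
  (− 1 ring H displaced by substituents)
  + CH3 → C:1 H:3
Element totals:
  C: 5
  H: 6
  S: 1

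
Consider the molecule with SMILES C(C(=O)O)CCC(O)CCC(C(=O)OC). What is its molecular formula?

Atom tally by fragment:
  HOOCCH2 → C:2 H:3 O:2
  CH2 → C:1 H:2
  CH2 → C:1 H:2
  CH(OH) → C:1 H:2 O:1
  CH2 → C:1 H:2
  CH2 → C:1 H:2
  CH2COOCH3 → C:3 H:5 O:2
Element totals:
  C: 10
  H: 18
  O: 5

C10H18O5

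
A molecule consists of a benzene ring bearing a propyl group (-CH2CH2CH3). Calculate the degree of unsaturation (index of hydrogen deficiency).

4

Atom tally by fragment:
  benzene ring core → C:6 H:6
  (− 1 ring H displaced by substituents)
  + CH2CH2CH3 → C:3 H:7
Element totals:
  C: 9
  H: 12
Molecular formula: C9H12.
DoU = (2C + 2 + N − H − X) / 2 = (2·9 + 2 + 0 − 12 − 0) / 2 = 4.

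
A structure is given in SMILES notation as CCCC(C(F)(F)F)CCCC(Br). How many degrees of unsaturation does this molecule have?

0

Atom tally by fragment:
  CH3 → C:1 H:3
  CH2 → C:1 H:2
  CH2 → C:1 H:2
  CH(CF3) → C:2 H:1 F:3
  CH2 → C:1 H:2
  CH2 → C:1 H:2
  CH2 → C:1 H:2
  CH2Br → C:1 H:2 Br:1
Element totals:
  C: 9
  H: 16
  Br: 1
  F: 3
Molecular formula: C9H16BrF3.
DoU = (2C + 2 + N − H − X) / 2 = (2·9 + 2 + 0 − 16 − 4) / 2 = 0.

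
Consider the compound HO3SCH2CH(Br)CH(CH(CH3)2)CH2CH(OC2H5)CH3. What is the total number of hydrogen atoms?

Atom tally by fragment:
  HO3SCH2 → C:1 H:3 S:1 O:3
  CH(Br) → C:1 H:1 Br:1
  CH(CH(CH3)2) → C:4 H:8
  CH2 → C:1 H:2
  CH(OC2H5) → C:3 H:6 O:1
  CH3 → C:1 H:3
Element totals:
  C: 11
  H: 23
  Br: 1
  O: 4
  S: 1

23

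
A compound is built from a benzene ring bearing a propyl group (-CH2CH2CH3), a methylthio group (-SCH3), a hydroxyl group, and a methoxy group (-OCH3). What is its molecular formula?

C11H16O2S

Atom tally by fragment:
  benzene ring core → C:6 H:6
  (− 4 ring H displaced by substituents)
  + CH2CH2CH3 → C:3 H:7
  + SCH3 → C:1 H:3 S:1
  + OH → O:1 H:1
  + OCH3 → C:1 H:3 O:1
Element totals:
  C: 11
  H: 16
  O: 2
  S: 1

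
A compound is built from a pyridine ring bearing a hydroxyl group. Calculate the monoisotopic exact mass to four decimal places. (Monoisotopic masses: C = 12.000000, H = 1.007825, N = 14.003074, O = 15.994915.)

Atom tally by fragment:
  pyridine ring core → C:5 H:5 N:1
  (− 1 ring H displaced by substituents)
  + OH → O:1 H:1
Element totals:
  C: 5
  H: 5
  N: 1
  O: 1
Molecular formula: C5H5NO.
  M = 5(12.0) + 5(1.007825) + 14.003074 + 15.994915
    = 60.000000 + 5.039125 + 14.003074 + 15.994915 = 95.037114

95.0371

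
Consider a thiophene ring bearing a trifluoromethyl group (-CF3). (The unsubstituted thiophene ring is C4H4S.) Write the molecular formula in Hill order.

C5H3F3S

Atom tally by fragment:
  thiophene ring core → C:4 H:4 S:1
  (− 1 ring H displaced by substituents)
  + CF3 → C:1 F:3
Element totals:
  C: 5
  H: 3
  F: 3
  S: 1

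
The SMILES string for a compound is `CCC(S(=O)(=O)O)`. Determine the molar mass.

Atom tally by fragment:
  CH3 → C:1 H:3
  CH2 → C:1 H:2
  CH2SO3H → C:1 H:3 S:1 O:3
Element totals:
  C: 3
  H: 8
  O: 3
  S: 1
Molecular formula: C3H8O3S.
  M = 3(12.011) + 8(1.008) + 3(15.999) + 32.06
    = 36.033 + 8.064 + 47.997 + 32.060 = 124.154

124.15 g/mol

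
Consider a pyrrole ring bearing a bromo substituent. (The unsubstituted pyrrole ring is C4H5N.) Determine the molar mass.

145.99 g/mol

Atom tally by fragment:
  pyrrole ring core → C:4 H:5 N:1
  (− 1 ring H displaced by substituents)
  + Br → Br:1
Element totals:
  C: 4
  H: 4
  Br: 1
  N: 1
Molecular formula: C4H4BrN.
  M = 4(12.011) + 4(1.008) + 79.904 + 14.007
    = 48.044 + 4.032 + 79.904 + 14.007 = 145.987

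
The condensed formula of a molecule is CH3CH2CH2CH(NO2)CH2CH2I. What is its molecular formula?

Element totals:
  C: 6
  H: 12
  I: 1
  N: 1
  O: 2

C6H12INO2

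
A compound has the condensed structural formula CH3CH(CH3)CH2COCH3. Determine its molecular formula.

C6H12O

Atom tally by fragment:
  CH3 → C:1 H:3
  CH(CH3) → C:2 H:4
  CH2COCH3 → C:3 H:5 O:1
Element totals:
  C: 6
  H: 12
  O: 1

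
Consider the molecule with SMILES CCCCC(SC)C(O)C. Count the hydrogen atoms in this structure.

18

Atom tally by fragment:
  CH3 → C:1 H:3
  CH2 → C:1 H:2
  CH2 → C:1 H:2
  CH2 → C:1 H:2
  CH(SCH3) → C:2 H:4 S:1
  CH(OH) → C:1 H:2 O:1
  CH3 → C:1 H:3
Element totals:
  C: 8
  H: 18
  O: 1
  S: 1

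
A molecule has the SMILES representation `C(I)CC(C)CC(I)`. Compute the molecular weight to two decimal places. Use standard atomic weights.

337.97 g/mol

Atom tally by fragment:
  ICH2 → C:1 H:2 I:1
  CH2 → C:1 H:2
  CH(CH3) → C:2 H:4
  CH2 → C:1 H:2
  CH2I → C:1 H:2 I:1
Element totals:
  C: 6
  H: 12
  I: 2
Molecular formula: C6H12I2.
  M = 6(12.011) + 12(1.008) + 2(126.904)
    = 72.066 + 12.096 + 253.808 = 337.970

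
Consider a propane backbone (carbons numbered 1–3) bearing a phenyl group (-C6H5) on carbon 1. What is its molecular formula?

Atom tally by fragment:
  C6H5CH2 → C:7 H:7
  CH2 → C:1 H:2
  CH3 → C:1 H:3
Element totals:
  C: 9
  H: 12

C9H12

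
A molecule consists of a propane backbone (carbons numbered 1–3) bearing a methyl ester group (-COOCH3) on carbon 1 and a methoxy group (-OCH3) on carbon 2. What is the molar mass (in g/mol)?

132.16 g/mol

Atom tally by fragment:
  CH3OOCCH2 → C:3 H:5 O:2
  CH(OCH3) → C:2 H:4 O:1
  CH3 → C:1 H:3
Element totals:
  C: 6
  H: 12
  O: 3
Molecular formula: C6H12O3.
  M = 6(12.011) + 12(1.008) + 3(15.999)
    = 72.066 + 12.096 + 47.997 = 132.159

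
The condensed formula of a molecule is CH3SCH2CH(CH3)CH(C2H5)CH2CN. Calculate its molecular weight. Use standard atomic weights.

171.30 g/mol

Atom tally by fragment:
  CH3SCH2 → C:2 H:5 S:1
  CH(CH3) → C:2 H:4
  CH(C2H5) → C:3 H:6
  CH2CN → C:2 H:2 N:1
Element totals:
  C: 9
  H: 17
  N: 1
  S: 1
Molecular formula: C9H17NS.
  M = 9(12.011) + 17(1.008) + 14.007 + 32.06
    = 108.099 + 17.136 + 14.007 + 32.060 = 171.302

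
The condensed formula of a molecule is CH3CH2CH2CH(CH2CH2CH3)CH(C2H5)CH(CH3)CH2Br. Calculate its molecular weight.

263.26 g/mol

Atom tally by fragment:
  CH3 → C:1 H:3
  CH2 → C:1 H:2
  CH2 → C:1 H:2
  CH(CH2CH2CH3) → C:4 H:8
  CH(C2H5) → C:3 H:6
  CH(CH3) → C:2 H:4
  CH2Br → C:1 H:2 Br:1
Element totals:
  C: 13
  H: 27
  Br: 1
Molecular formula: C13H27Br.
  M = 13(12.011) + 27(1.008) + 79.904
    = 156.143 + 27.216 + 79.904 = 263.263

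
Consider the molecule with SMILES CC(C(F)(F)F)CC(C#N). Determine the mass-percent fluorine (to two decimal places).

Atom tally by fragment:
  CH3 → C:1 H:3
  CH(CF3) → C:2 H:1 F:3
  CH2 → C:1 H:2
  CH2CN → C:2 H:2 N:1
Element totals:
  C: 6
  H: 8
  F: 3
  N: 1
Molecular formula: C6H8F3N.
Molar mass = 151.131 g/mol.
Mass from F: 3 × 18.998 = 56.994 g/mol.
%F = 56.994 / 151.131 × 100 = 37.71%.

37.71%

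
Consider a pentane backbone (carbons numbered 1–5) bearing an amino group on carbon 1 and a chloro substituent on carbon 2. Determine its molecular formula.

C5H12ClN

Atom tally by fragment:
  H2NCH2 → C:1 H:4 N:1
  CH(Cl) → C:1 H:1 Cl:1
  CH2 → C:1 H:2
  CH2 → C:1 H:2
  CH3 → C:1 H:3
Element totals:
  C: 5
  H: 12
  Cl: 1
  N: 1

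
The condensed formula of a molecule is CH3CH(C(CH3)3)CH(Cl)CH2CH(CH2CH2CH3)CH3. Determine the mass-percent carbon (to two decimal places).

71.36%

Element totals:
  C: 13
  H: 27
  Cl: 1
Molecular formula: C13H27Cl.
Molar mass = 218.809 g/mol.
Mass from C: 13 × 12.011 = 156.143 g/mol.
%C = 156.143 / 218.809 × 100 = 71.36%.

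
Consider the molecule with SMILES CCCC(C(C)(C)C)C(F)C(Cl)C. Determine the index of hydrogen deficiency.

0

Atom tally by fragment:
  CH3 → C:1 H:3
  CH2 → C:1 H:2
  CH2 → C:1 H:2
  CH(C(CH3)3) → C:5 H:10
  CH(F) → C:1 H:1 F:1
  CH(Cl) → C:1 H:1 Cl:1
  CH3 → C:1 H:3
Element totals:
  C: 11
  H: 22
  Cl: 1
  F: 1
Molecular formula: C11H22ClF.
DoU = (2C + 2 + N − H − X) / 2 = (2·11 + 2 + 0 − 22 − 2) / 2 = 0.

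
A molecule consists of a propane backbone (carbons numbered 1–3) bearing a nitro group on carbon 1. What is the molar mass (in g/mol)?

Atom tally by fragment:
  O2NCH2 → C:1 H:2 N:1 O:2
  CH2 → C:1 H:2
  CH3 → C:1 H:3
Element totals:
  C: 3
  H: 7
  N: 1
  O: 2
Molecular formula: C3H7NO2.
  M = 3(12.011) + 7(1.008) + 14.007 + 2(15.999)
    = 36.033 + 7.056 + 14.007 + 31.998 = 89.094

89.09 g/mol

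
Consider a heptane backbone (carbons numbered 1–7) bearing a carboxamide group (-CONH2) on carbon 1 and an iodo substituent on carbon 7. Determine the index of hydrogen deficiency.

1

Atom tally by fragment:
  H2NOCCH2 → C:2 H:4 O:1 N:1
  CH2 → C:1 H:2
  CH2 → C:1 H:2
  CH2 → C:1 H:2
  CH2 → C:1 H:2
  CH2 → C:1 H:2
  CH2I → C:1 H:2 I:1
Element totals:
  C: 8
  H: 16
  I: 1
  N: 1
  O: 1
Molecular formula: C8H16INO.
DoU = (2C + 2 + N − H − X) / 2 = (2·8 + 2 + 1 − 16 − 1) / 2 = 1.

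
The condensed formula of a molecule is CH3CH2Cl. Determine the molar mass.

Atom tally by fragment:
  CH3 → C:1 H:3
  CH2Cl → C:1 H:2 Cl:1
Element totals:
  C: 2
  H: 5
  Cl: 1
Molecular formula: C2H5Cl.
  M = 2(12.011) + 5(1.008) + 35.45
    = 24.022 + 5.040 + 35.450 = 64.512

64.51 g/mol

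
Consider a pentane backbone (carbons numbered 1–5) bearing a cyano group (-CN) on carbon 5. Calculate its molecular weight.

Atom tally by fragment:
  CH3 → C:1 H:3
  CH2 → C:1 H:2
  CH2 → C:1 H:2
  CH2 → C:1 H:2
  CH2CN → C:2 H:2 N:1
Element totals:
  C: 6
  H: 11
  N: 1
Molecular formula: C6H11N.
  M = 6(12.011) + 11(1.008) + 14.007
    = 72.066 + 11.088 + 14.007 = 97.161

97.16 g/mol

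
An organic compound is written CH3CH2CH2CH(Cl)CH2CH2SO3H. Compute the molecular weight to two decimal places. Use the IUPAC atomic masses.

Element totals:
  C: 6
  H: 13
  Cl: 1
  O: 3
  S: 1
Molecular formula: C6H13ClO3S.
  M = 6(12.011) + 13(1.008) + 35.45 + 3(15.999) + 32.06
    = 72.066 + 13.104 + 35.450 + 47.997 + 32.060 = 200.677

200.68 g/mol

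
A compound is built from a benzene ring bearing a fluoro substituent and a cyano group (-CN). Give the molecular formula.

C7H4FN

Atom tally by fragment:
  benzene ring core → C:6 H:6
  (− 2 ring H displaced by substituents)
  + F → F:1
  + CN → C:1 N:1
Element totals:
  C: 7
  H: 4
  F: 1
  N: 1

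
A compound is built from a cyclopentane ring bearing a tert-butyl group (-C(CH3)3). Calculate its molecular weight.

126.24 g/mol

Atom tally by fragment:
  cyclopentane ring core → C:5 H:10
  (− 1 ring H displaced by substituents)
  + C(CH3)3 → C:4 H:9
Element totals:
  C: 9
  H: 18
Molecular formula: C9H18.
  M = 9(12.011) + 18(1.008)
    = 108.099 + 18.144 = 126.243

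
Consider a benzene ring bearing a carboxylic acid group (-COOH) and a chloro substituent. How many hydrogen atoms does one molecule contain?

Atom tally by fragment:
  benzene ring core → C:6 H:6
  (− 2 ring H displaced by substituents)
  + COOH → C:1 H:1 O:2
  + Cl → Cl:1
Element totals:
  C: 7
  H: 5
  Cl: 1
  O: 2

5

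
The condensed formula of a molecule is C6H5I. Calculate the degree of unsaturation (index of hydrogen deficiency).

Atom tally by fragment:
  benzene ring core → C:6 H:6
  (− 1 ring H displaced by substituents)
  + I → I:1
Element totals:
  C: 6
  H: 5
  I: 1
Molecular formula: C6H5I.
DoU = (2C + 2 + N − H − X) / 2 = (2·6 + 2 + 0 − 5 − 1) / 2 = 4.

4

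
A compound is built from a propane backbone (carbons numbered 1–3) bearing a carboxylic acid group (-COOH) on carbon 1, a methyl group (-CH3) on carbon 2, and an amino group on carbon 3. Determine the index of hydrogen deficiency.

Atom tally by fragment:
  HOOCCH2 → C:2 H:3 O:2
  CH(CH3) → C:2 H:4
  CH2NH2 → C:1 H:4 N:1
Element totals:
  C: 5
  H: 11
  N: 1
  O: 2
Molecular formula: C5H11NO2.
DoU = (2C + 2 + N − H − X) / 2 = (2·5 + 2 + 1 − 11 − 0) / 2 = 1.

1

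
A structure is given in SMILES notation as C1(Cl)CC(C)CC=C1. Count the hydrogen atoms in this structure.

11

Atom tally by fragment:
  cyclohexene ring core → C:6 H:10
  (− 2 ring H displaced by substituents)
  + Cl → Cl:1
  + CH3 → C:1 H:3
Element totals:
  C: 7
  H: 11
  Cl: 1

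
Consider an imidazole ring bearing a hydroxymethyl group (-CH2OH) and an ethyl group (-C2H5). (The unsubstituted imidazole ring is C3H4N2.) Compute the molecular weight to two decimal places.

Atom tally by fragment:
  imidazole ring core → C:3 H:4 N:2
  (− 2 ring H displaced by substituents)
  + CH2OH → C:1 H:3 O:1
  + C2H5 → C:2 H:5
Element totals:
  C: 6
  H: 10
  N: 2
  O: 1
Molecular formula: C6H10N2O.
  M = 6(12.011) + 10(1.008) + 2(14.007) + 15.999
    = 72.066 + 10.080 + 28.014 + 15.999 = 126.159

126.16 g/mol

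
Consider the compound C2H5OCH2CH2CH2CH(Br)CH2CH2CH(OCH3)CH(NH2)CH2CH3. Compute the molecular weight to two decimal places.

310.28 g/mol

Element totals:
  C: 13
  H: 28
  Br: 1
  N: 1
  O: 2
Molecular formula: C13H28BrNO2.
  M = 13(12.011) + 28(1.008) + 79.904 + 14.007 + 2(15.999)
    = 156.143 + 28.224 + 79.904 + 14.007 + 31.998 = 310.276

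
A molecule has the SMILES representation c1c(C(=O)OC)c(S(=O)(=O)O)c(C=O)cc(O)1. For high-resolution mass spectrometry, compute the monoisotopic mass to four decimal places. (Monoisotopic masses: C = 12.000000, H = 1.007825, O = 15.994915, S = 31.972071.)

Atom tally by fragment:
  benzene ring core → C:6 H:6
  (− 4 ring H displaced by substituents)
  + COOCH3 → C:2 H:3 O:2
  + SO3H → S:1 O:3 H:1
  + CHO → C:1 H:1 O:1
  + OH → O:1 H:1
Element totals:
  C: 9
  H: 8
  O: 7
  S: 1
Molecular formula: C9H8O7S.
  M = 9(12.0) + 8(1.007825) + 7(15.994915) + 31.972071
    = 108.000000 + 8.062600 + 111.964405 + 31.972071 = 259.999076

259.9991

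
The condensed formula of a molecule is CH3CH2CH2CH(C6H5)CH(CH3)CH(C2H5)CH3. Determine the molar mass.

218.38 g/mol

Element totals:
  C: 16
  H: 26
Molecular formula: C16H26.
  M = 16(12.011) + 26(1.008)
    = 192.176 + 26.208 = 218.384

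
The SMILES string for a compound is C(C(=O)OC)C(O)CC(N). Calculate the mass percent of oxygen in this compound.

Atom tally by fragment:
  CH3OOCCH2 → C:3 H:5 O:2
  CH(OH) → C:1 H:2 O:1
  CH2 → C:1 H:2
  CH2NH2 → C:1 H:4 N:1
Element totals:
  C: 6
  H: 13
  N: 1
  O: 3
Molecular formula: C6H13NO3.
Molar mass = 147.174 g/mol.
Mass from O: 3 × 15.999 = 47.997 g/mol.
%O = 47.997 / 147.174 × 100 = 32.61%.

32.61%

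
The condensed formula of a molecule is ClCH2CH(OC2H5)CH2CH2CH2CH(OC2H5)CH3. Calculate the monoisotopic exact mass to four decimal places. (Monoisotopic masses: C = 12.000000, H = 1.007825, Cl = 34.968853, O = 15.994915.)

222.1387

Atom tally by fragment:
  ClCH2 → C:1 H:2 Cl:1
  CH(OC2H5) → C:3 H:6 O:1
  CH2 → C:1 H:2
  CH2 → C:1 H:2
  CH2 → C:1 H:2
  CH(OC2H5) → C:3 H:6 O:1
  CH3 → C:1 H:3
Element totals:
  C: 11
  H: 23
  Cl: 1
  O: 2
Molecular formula: C11H23ClO2.
  M = 11(12.0) + 23(1.007825) + 34.968853 + 2(15.994915)
    = 132.000000 + 23.179975 + 34.968853 + 31.989830 = 222.138658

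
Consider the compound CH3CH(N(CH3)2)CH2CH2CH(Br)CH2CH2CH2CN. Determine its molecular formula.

Element totals:
  C: 11
  H: 21
  Br: 1
  N: 2

C11H21BrN2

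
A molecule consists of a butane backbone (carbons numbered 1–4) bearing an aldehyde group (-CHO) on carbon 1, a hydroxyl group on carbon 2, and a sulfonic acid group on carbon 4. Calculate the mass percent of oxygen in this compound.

43.91%

Atom tally by fragment:
  OHCCH2 → C:2 H:3 O:1
  CH(OH) → C:1 H:2 O:1
  CH2 → C:1 H:2
  CH2SO3H → C:1 H:3 S:1 O:3
Element totals:
  C: 5
  H: 10
  O: 5
  S: 1
Molecular formula: C5H10O5S.
Molar mass = 182.190 g/mol.
Mass from O: 5 × 15.999 = 79.995 g/mol.
%O = 79.995 / 182.190 × 100 = 43.91%.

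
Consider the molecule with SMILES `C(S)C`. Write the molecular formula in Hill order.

Atom tally by fragment:
  HSCH2 → C:1 H:3 S:1
  CH3 → C:1 H:3
Element totals:
  C: 2
  H: 6
  S: 1

C2H6S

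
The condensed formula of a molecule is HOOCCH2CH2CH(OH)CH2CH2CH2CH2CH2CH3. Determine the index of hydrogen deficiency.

Atom tally by fragment:
  HOOCCH2 → C:2 H:3 O:2
  CH2 → C:1 H:2
  CH(OH) → C:1 H:2 O:1
  CH2 → C:1 H:2
  CH2 → C:1 H:2
  CH2 → C:1 H:2
  CH2 → C:1 H:2
  CH2 → C:1 H:2
  CH3 → C:1 H:3
Element totals:
  C: 10
  H: 20
  O: 3
Molecular formula: C10H20O3.
DoU = (2C + 2 + N − H − X) / 2 = (2·10 + 2 + 0 − 20 − 0) / 2 = 1.

1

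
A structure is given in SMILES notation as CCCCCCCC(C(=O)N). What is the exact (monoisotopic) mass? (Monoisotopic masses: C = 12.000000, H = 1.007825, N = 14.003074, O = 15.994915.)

Atom tally by fragment:
  CH3 → C:1 H:3
  CH2 → C:1 H:2
  CH2 → C:1 H:2
  CH2 → C:1 H:2
  CH2 → C:1 H:2
  CH2 → C:1 H:2
  CH2 → C:1 H:2
  CH2CONH2 → C:2 H:4 O:1 N:1
Element totals:
  C: 9
  H: 19
  N: 1
  O: 1
Molecular formula: C9H19NO.
  M = 9(12.0) + 19(1.007825) + 14.003074 + 15.994915
    = 108.000000 + 19.148675 + 14.003074 + 15.994915 = 157.146664

157.1467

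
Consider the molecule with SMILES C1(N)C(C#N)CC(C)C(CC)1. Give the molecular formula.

C9H16N2

Atom tally by fragment:
  cyclopentane ring core → C:5 H:10
  (− 4 ring H displaced by substituents)
  + NH2 → N:1 H:2
  + CN → C:1 N:1
  + CH3 → C:1 H:3
  + C2H5 → C:2 H:5
Element totals:
  C: 9
  H: 16
  N: 2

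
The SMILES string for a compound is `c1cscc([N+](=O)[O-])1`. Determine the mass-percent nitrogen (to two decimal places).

Atom tally by fragment:
  thiophene ring core → C:4 H:4 S:1
  (− 1 ring H displaced by substituents)
  + NO2 → N:1 O:2
Element totals:
  C: 4
  H: 3
  N: 1
  O: 2
  S: 1
Molecular formula: C4H3NO2S.
Molar mass = 129.133 g/mol.
Mass from N: 1 × 14.007 = 14.007 g/mol.
%N = 14.007 / 129.133 × 100 = 10.85%.

10.85%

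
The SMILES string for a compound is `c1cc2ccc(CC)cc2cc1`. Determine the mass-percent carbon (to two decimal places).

92.26%

Atom tally by fragment:
  naphthalene ring system core → C:10 H:8
  (− 1 ring H displaced by substituents)
  + C2H5 → C:2 H:5
Element totals:
  C: 12
  H: 12
Molecular formula: C12H12.
Molar mass = 156.228 g/mol.
Mass from C: 12 × 12.011 = 144.132 g/mol.
%C = 144.132 / 156.228 × 100 = 92.26%.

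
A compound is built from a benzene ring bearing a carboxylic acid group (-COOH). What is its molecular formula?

Atom tally by fragment:
  benzene ring core → C:6 H:6
  (− 1 ring H displaced by substituents)
  + COOH → C:1 H:1 O:2
Element totals:
  C: 7
  H: 6
  O: 2

C7H6O2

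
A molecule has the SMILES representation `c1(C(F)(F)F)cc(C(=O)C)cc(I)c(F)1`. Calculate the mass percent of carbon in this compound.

Atom tally by fragment:
  benzene ring core → C:6 H:6
  (− 4 ring H displaced by substituents)
  + CF3 → C:1 F:3
  + COCH3 → C:2 H:3 O:1
  + I → I:1
  + F → F:1
Element totals:
  C: 9
  H: 5
  F: 4
  I: 1
  O: 1
Molecular formula: C9H5F4IO.
Molar mass = 332.034 g/mol.
Mass from C: 9 × 12.011 = 108.099 g/mol.
%C = 108.099 / 332.034 × 100 = 32.56%.

32.56%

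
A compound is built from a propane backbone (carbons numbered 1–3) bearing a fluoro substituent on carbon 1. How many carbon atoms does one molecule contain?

Atom tally by fragment:
  FCH2 → C:1 H:2 F:1
  CH2 → C:1 H:2
  CH3 → C:1 H:3
Element totals:
  C: 3
  H: 7
  F: 1

3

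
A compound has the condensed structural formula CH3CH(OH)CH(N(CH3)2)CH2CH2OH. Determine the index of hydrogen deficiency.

Atom tally by fragment:
  CH3 → C:1 H:3
  CH(OH) → C:1 H:2 O:1
  CH(N(CH3)2) → C:3 H:7 N:1
  CH2CH2OH → C:2 H:5 O:1
Element totals:
  C: 7
  H: 17
  N: 1
  O: 2
Molecular formula: C7H17NO2.
DoU = (2C + 2 + N − H − X) / 2 = (2·7 + 2 + 1 − 17 − 0) / 2 = 0.

0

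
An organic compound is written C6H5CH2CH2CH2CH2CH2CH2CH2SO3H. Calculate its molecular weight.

Atom tally by fragment:
  C6H5CH2 → C:7 H:7
  CH2 → C:1 H:2
  CH2 → C:1 H:2
  CH2 → C:1 H:2
  CH2 → C:1 H:2
  CH2 → C:1 H:2
  CH2SO3H → C:1 H:3 S:1 O:3
Element totals:
  C: 13
  H: 20
  O: 3
  S: 1
Molecular formula: C13H20O3S.
  M = 13(12.011) + 20(1.008) + 3(15.999) + 32.06
    = 156.143 + 20.160 + 47.997 + 32.060 = 256.360

256.36 g/mol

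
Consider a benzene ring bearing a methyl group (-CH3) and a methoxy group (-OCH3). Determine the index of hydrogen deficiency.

Atom tally by fragment:
  benzene ring core → C:6 H:6
  (− 2 ring H displaced by substituents)
  + CH3 → C:1 H:3
  + OCH3 → C:1 H:3 O:1
Element totals:
  C: 8
  H: 10
  O: 1
Molecular formula: C8H10O.
DoU = (2C + 2 + N − H − X) / 2 = (2·8 + 2 + 0 − 10 − 0) / 2 = 4.

4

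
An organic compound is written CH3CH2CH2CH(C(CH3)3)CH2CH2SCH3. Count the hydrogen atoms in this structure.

24

Element totals:
  C: 11
  H: 24
  S: 1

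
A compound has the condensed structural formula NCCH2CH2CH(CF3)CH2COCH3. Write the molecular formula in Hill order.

Element totals:
  C: 8
  H: 10
  F: 3
  N: 1
  O: 1

C8H10F3NO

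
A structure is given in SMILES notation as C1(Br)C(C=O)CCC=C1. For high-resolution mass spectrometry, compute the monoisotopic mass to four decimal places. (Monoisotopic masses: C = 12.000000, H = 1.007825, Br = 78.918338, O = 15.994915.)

Atom tally by fragment:
  cyclohexene ring core → C:6 H:10
  (− 2 ring H displaced by substituents)
  + Br → Br:1
  + CHO → C:1 H:1 O:1
Element totals:
  C: 7
  H: 9
  Br: 1
  O: 1
Molecular formula: C7H9BrO.
  M = 7(12.0) + 9(1.007825) + 78.918338 + 15.994915
    = 84.000000 + 9.070425 + 78.918338 + 15.994915 = 187.983678

187.9837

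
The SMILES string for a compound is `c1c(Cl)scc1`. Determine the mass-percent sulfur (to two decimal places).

Atom tally by fragment:
  thiophene ring core → C:4 H:4 S:1
  (− 1 ring H displaced by substituents)
  + Cl → Cl:1
Element totals:
  C: 4
  H: 3
  Cl: 1
  S: 1
Molecular formula: C4H3ClS.
Molar mass = 118.578 g/mol.
Mass from S: 1 × 32.06 = 32.060 g/mol.
%S = 32.060 / 118.578 × 100 = 27.04%.

27.04%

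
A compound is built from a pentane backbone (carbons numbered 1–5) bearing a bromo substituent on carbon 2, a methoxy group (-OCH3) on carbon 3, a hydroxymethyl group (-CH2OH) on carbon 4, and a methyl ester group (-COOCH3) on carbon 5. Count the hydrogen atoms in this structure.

Atom tally by fragment:
  CH3 → C:1 H:3
  CH(Br) → C:1 H:1 Br:1
  CH(OCH3) → C:2 H:4 O:1
  CH(CH2OH) → C:2 H:4 O:1
  CH2COOCH3 → C:3 H:5 O:2
Element totals:
  C: 9
  H: 17
  Br: 1
  O: 4

17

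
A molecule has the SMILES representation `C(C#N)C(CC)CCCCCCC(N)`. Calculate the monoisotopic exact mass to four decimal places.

196.1939

Atom tally by fragment:
  NCCH2 → C:2 H:2 N:1
  CH(C2H5) → C:3 H:6
  CH2 → C:1 H:2
  CH2 → C:1 H:2
  CH2 → C:1 H:2
  CH2 → C:1 H:2
  CH2 → C:1 H:2
  CH2 → C:1 H:2
  CH2NH2 → C:1 H:4 N:1
Element totals:
  C: 12
  H: 24
  N: 2
Molecular formula: C12H24N2.
  M = 12(12.0) + 24(1.007825) + 2(14.003074)
    = 144.000000 + 24.187800 + 28.006148 = 196.193948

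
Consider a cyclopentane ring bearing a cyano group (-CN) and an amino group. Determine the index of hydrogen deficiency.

Atom tally by fragment:
  cyclopentane ring core → C:5 H:10
  (− 2 ring H displaced by substituents)
  + CN → C:1 N:1
  + NH2 → N:1 H:2
Element totals:
  C: 6
  H: 10
  N: 2
Molecular formula: C6H10N2.
DoU = (2C + 2 + N − H − X) / 2 = (2·6 + 2 + 2 − 10 − 0) / 2 = 3.

3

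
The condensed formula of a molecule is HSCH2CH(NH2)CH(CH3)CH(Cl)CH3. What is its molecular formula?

C6H14ClNS

Atom tally by fragment:
  HSCH2 → C:1 H:3 S:1
  CH(NH2) → C:1 H:3 N:1
  CH(CH3) → C:2 H:4
  CH(Cl) → C:1 H:1 Cl:1
  CH3 → C:1 H:3
Element totals:
  C: 6
  H: 14
  Cl: 1
  N: 1
  S: 1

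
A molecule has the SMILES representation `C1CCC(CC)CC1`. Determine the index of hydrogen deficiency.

1

Atom tally by fragment:
  cyclohexane ring core → C:6 H:12
  (− 1 ring H displaced by substituents)
  + C2H5 → C:2 H:5
Element totals:
  C: 8
  H: 16
Molecular formula: C8H16.
DoU = (2C + 2 + N − H − X) / 2 = (2·8 + 2 + 0 − 16 − 0) / 2 = 1.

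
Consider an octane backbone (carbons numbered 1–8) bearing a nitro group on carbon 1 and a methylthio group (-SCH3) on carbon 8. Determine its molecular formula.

Atom tally by fragment:
  O2NCH2 → C:1 H:2 N:1 O:2
  CH2 → C:1 H:2
  CH2 → C:1 H:2
  CH2 → C:1 H:2
  CH2 → C:1 H:2
  CH2 → C:1 H:2
  CH2 → C:1 H:2
  CH2SCH3 → C:2 H:5 S:1
Element totals:
  C: 9
  H: 19
  N: 1
  O: 2
  S: 1

C9H19NO2S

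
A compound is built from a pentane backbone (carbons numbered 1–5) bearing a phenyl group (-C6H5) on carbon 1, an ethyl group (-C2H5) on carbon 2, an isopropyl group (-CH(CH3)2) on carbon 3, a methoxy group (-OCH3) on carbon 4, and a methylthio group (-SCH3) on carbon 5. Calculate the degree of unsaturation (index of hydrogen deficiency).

Atom tally by fragment:
  C6H5CH2 → C:7 H:7
  CH(C2H5) → C:3 H:6
  CH(CH(CH3)2) → C:4 H:8
  CH(OCH3) → C:2 H:4 O:1
  CH2SCH3 → C:2 H:5 S:1
Element totals:
  C: 18
  H: 30
  O: 1
  S: 1
Molecular formula: C18H30OS.
DoU = (2C + 2 + N − H − X) / 2 = (2·18 + 2 + 0 − 30 − 0) / 2 = 4.

4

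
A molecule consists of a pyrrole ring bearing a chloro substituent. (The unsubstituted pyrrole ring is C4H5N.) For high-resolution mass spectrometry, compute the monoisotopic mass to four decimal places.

101.0032

Atom tally by fragment:
  pyrrole ring core → C:4 H:5 N:1
  (− 1 ring H displaced by substituents)
  + Cl → Cl:1
Element totals:
  C: 4
  H: 4
  Cl: 1
  N: 1
Molecular formula: C4H4ClN.
  M = 4(12.0) + 4(1.007825) + 34.968853 + 14.003074
    = 48.000000 + 4.031300 + 34.968853 + 14.003074 = 101.003227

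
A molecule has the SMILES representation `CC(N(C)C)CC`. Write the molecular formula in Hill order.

C6H15N

Atom tally by fragment:
  CH3 → C:1 H:3
  CH(N(CH3)2) → C:3 H:7 N:1
  CH2 → C:1 H:2
  CH3 → C:1 H:3
Element totals:
  C: 6
  H: 15
  N: 1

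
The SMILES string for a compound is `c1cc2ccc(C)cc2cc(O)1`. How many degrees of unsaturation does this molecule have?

7

Atom tally by fragment:
  naphthalene ring system core → C:10 H:8
  (− 2 ring H displaced by substituents)
  + CH3 → C:1 H:3
  + OH → O:1 H:1
Element totals:
  C: 11
  H: 10
  O: 1
Molecular formula: C11H10O.
DoU = (2C + 2 + N − H − X) / 2 = (2·11 + 2 + 0 − 10 − 0) / 2 = 7.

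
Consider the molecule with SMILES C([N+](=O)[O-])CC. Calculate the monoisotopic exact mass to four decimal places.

Atom tally by fragment:
  O2NCH2 → C:1 H:2 N:1 O:2
  CH2 → C:1 H:2
  CH3 → C:1 H:3
Element totals:
  C: 3
  H: 7
  N: 1
  O: 2
Molecular formula: C3H7NO2.
  M = 3(12.0) + 7(1.007825) + 14.003074 + 2(15.994915)
    = 36.000000 + 7.054775 + 14.003074 + 31.989830 = 89.047679

89.0477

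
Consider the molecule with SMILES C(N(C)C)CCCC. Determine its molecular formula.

Atom tally by fragment:
  (CH3)2NCH2 → C:3 H:8 N:1
  CH2 → C:1 H:2
  CH2 → C:1 H:2
  CH2 → C:1 H:2
  CH3 → C:1 H:3
Element totals:
  C: 7
  H: 17
  N: 1

C7H17N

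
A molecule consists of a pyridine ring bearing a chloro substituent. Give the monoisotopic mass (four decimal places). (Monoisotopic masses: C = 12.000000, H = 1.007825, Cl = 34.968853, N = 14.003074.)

Atom tally by fragment:
  pyridine ring core → C:5 H:5 N:1
  (− 1 ring H displaced by substituents)
  + Cl → Cl:1
Element totals:
  C: 5
  H: 4
  Cl: 1
  N: 1
Molecular formula: C5H4ClN.
  M = 5(12.0) + 4(1.007825) + 34.968853 + 14.003074
    = 60.000000 + 4.031300 + 34.968853 + 14.003074 = 113.003227

113.0032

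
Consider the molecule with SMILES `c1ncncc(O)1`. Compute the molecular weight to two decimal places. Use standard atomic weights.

Atom tally by fragment:
  pyrimidine ring core → C:4 H:4 N:2
  (− 1 ring H displaced by substituents)
  + OH → O:1 H:1
Element totals:
  C: 4
  H: 4
  N: 2
  O: 1
Molecular formula: C4H4N2O.
  M = 4(12.011) + 4(1.008) + 2(14.007) + 15.999
    = 48.044 + 4.032 + 28.014 + 15.999 = 96.089

96.09 g/mol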